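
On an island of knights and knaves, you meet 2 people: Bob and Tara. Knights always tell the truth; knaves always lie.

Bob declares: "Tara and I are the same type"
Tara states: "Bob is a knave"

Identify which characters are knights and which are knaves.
Bob is a knave.
Tara is a knight.

Verification:
- Bob (knave) says "Tara and I are the same type" - this is FALSE (a lie) because Bob is a knave and Tara is a knight.
- Tara (knight) says "Bob is a knave" - this is TRUE because Bob is a knave.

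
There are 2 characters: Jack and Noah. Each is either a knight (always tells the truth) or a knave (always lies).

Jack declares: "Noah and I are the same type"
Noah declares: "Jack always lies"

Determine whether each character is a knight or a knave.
Jack is a knave.
Noah is a knight.

Verification:
- Jack (knave) says "Noah and I are the same type" - this is FALSE (a lie) because Jack is a knave and Noah is a knight.
- Noah (knight) says "Jack always lies" - this is TRUE because Jack is a knave.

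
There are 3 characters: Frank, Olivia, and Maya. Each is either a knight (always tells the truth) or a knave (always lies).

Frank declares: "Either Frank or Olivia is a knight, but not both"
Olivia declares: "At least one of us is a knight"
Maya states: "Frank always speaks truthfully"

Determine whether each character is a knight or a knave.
Frank is a knave.
Olivia is a knave.
Maya is a knave.

Verification:
- Frank (knave) says "Either Frank or Olivia is a knight, but not both" - this is FALSE (a lie) because Frank is a knave and Olivia is a knave.
- Olivia (knave) says "At least one of us is a knight" - this is FALSE (a lie) because no one is a knight.
- Maya (knave) says "Frank always speaks truthfully" - this is FALSE (a lie) because Frank is a knave.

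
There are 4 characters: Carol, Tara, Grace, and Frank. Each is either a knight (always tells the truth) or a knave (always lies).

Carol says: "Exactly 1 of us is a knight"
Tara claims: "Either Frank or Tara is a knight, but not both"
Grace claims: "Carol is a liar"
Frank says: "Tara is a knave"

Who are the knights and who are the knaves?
Carol is a knave.
Tara is a knight.
Grace is a knight.
Frank is a knave.

Verification:
- Carol (knave) says "Exactly 1 of us is a knight" - this is FALSE (a lie) because there are 2 knights.
- Tara (knight) says "Either Frank or Tara is a knight, but not both" - this is TRUE because Frank is a knave and Tara is a knight.
- Grace (knight) says "Carol is a liar" - this is TRUE because Carol is a knave.
- Frank (knave) says "Tara is a knave" - this is FALSE (a lie) because Tara is a knight.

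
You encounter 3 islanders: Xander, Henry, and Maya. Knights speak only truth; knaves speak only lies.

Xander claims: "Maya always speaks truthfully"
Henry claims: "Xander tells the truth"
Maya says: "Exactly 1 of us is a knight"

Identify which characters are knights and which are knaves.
Xander is a knave.
Henry is a knave.
Maya is a knave.

Verification:
- Xander (knave) says "Maya always speaks truthfully" - this is FALSE (a lie) because Maya is a knave.
- Henry (knave) says "Xander tells the truth" - this is FALSE (a lie) because Xander is a knave.
- Maya (knave) says "Exactly 1 of us is a knight" - this is FALSE (a lie) because there are 0 knights.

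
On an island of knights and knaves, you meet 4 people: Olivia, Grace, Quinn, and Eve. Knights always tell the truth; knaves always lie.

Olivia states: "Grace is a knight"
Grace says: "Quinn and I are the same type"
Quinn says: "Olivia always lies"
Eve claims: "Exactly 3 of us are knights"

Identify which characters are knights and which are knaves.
Olivia is a knave.
Grace is a knave.
Quinn is a knight.
Eve is a knave.

Verification:
- Olivia (knave) says "Grace is a knight" - this is FALSE (a lie) because Grace is a knave.
- Grace (knave) says "Quinn and I are the same type" - this is FALSE (a lie) because Grace is a knave and Quinn is a knight.
- Quinn (knight) says "Olivia always lies" - this is TRUE because Olivia is a knave.
- Eve (knave) says "Exactly 3 of us are knights" - this is FALSE (a lie) because there are 1 knights.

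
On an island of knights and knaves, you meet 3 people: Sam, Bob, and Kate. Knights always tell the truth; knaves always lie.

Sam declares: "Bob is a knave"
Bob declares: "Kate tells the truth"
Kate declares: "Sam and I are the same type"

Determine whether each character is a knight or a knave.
Sam is a knight.
Bob is a knave.
Kate is a knave.

Verification:
- Sam (knight) says "Bob is a knave" - this is TRUE because Bob is a knave.
- Bob (knave) says "Kate tells the truth" - this is FALSE (a lie) because Kate is a knave.
- Kate (knave) says "Sam and I are the same type" - this is FALSE (a lie) because Kate is a knave and Sam is a knight.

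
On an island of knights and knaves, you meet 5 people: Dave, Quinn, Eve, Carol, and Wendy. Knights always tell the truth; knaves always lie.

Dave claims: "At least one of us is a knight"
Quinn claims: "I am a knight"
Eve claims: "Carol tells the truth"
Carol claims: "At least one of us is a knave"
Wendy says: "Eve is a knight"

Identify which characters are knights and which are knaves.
Dave is a knight.
Quinn is a knave.
Eve is a knight.
Carol is a knight.
Wendy is a knight.

Verification:
- Dave (knight) says "At least one of us is a knight" - this is TRUE because Dave, Eve, Carol, and Wendy are knights.
- Quinn (knave) says "I am a knight" - this is FALSE (a lie) because Quinn is a knave.
- Eve (knight) says "Carol tells the truth" - this is TRUE because Carol is a knight.
- Carol (knight) says "At least one of us is a knave" - this is TRUE because Quinn is a knave.
- Wendy (knight) says "Eve is a knight" - this is TRUE because Eve is a knight.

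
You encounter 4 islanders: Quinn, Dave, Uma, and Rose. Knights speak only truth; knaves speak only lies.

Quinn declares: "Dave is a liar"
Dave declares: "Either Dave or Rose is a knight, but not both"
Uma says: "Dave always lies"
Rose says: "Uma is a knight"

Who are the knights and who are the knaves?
Quinn is a knave.
Dave is a knight.
Uma is a knave.
Rose is a knave.

Verification:
- Quinn (knave) says "Dave is a liar" - this is FALSE (a lie) because Dave is a knight.
- Dave (knight) says "Either Dave or Rose is a knight, but not both" - this is TRUE because Dave is a knight and Rose is a knave.
- Uma (knave) says "Dave always lies" - this is FALSE (a lie) because Dave is a knight.
- Rose (knave) says "Uma is a knight" - this is FALSE (a lie) because Uma is a knave.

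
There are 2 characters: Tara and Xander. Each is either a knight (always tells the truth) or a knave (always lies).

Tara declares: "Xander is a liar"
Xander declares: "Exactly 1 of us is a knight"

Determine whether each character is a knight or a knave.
Tara is a knave.
Xander is a knight.

Verification:
- Tara (knave) says "Xander is a liar" - this is FALSE (a lie) because Xander is a knight.
- Xander (knight) says "Exactly 1 of us is a knight" - this is TRUE because there are 1 knights.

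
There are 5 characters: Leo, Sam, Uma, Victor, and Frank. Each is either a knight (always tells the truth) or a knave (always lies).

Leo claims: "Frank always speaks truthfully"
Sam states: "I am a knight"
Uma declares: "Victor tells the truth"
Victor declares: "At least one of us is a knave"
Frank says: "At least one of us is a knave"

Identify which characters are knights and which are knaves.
Leo is a knight.
Sam is a knave.
Uma is a knight.
Victor is a knight.
Frank is a knight.

Verification:
- Leo (knight) says "Frank always speaks truthfully" - this is TRUE because Frank is a knight.
- Sam (knave) says "I am a knight" - this is FALSE (a lie) because Sam is a knave.
- Uma (knight) says "Victor tells the truth" - this is TRUE because Victor is a knight.
- Victor (knight) says "At least one of us is a knave" - this is TRUE because Sam is a knave.
- Frank (knight) says "At least one of us is a knave" - this is TRUE because Sam is a knave.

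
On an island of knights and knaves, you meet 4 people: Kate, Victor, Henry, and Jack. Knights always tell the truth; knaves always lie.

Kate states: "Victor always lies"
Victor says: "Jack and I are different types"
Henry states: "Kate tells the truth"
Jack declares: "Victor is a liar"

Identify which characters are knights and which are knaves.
Kate is a knave.
Victor is a knight.
Henry is a knave.
Jack is a knave.

Verification:
- Kate (knave) says "Victor always lies" - this is FALSE (a lie) because Victor is a knight.
- Victor (knight) says "Jack and I are different types" - this is TRUE because Victor is a knight and Jack is a knave.
- Henry (knave) says "Kate tells the truth" - this is FALSE (a lie) because Kate is a knave.
- Jack (knave) says "Victor is a liar" - this is FALSE (a lie) because Victor is a knight.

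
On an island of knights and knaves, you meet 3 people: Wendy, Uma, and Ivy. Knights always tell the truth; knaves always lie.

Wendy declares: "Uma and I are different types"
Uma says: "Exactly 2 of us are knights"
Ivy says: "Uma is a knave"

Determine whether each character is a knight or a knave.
Wendy is a knave.
Uma is a knave.
Ivy is a knight.

Verification:
- Wendy (knave) says "Uma and I are different types" - this is FALSE (a lie) because Wendy is a knave and Uma is a knave.
- Uma (knave) says "Exactly 2 of us are knights" - this is FALSE (a lie) because there are 1 knights.
- Ivy (knight) says "Uma is a knave" - this is TRUE because Uma is a knave.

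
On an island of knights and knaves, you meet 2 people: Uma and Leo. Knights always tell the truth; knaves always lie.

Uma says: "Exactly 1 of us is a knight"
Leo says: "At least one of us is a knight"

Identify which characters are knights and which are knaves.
Uma is a knave.
Leo is a knave.

Verification:
- Uma (knave) says "Exactly 1 of us is a knight" - this is FALSE (a lie) because there are 0 knights.
- Leo (knave) says "At least one of us is a knight" - this is FALSE (a lie) because no one is a knight.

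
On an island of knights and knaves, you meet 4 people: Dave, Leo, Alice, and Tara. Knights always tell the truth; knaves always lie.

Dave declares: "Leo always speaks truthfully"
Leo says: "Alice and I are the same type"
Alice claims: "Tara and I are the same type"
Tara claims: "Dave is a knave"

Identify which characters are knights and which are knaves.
Dave is a knave.
Leo is a knave.
Alice is a knight.
Tara is a knight.

Verification:
- Dave (knave) says "Leo always speaks truthfully" - this is FALSE (a lie) because Leo is a knave.
- Leo (knave) says "Alice and I are the same type" - this is FALSE (a lie) because Leo is a knave and Alice is a knight.
- Alice (knight) says "Tara and I are the same type" - this is TRUE because Alice is a knight and Tara is a knight.
- Tara (knight) says "Dave is a knave" - this is TRUE because Dave is a knave.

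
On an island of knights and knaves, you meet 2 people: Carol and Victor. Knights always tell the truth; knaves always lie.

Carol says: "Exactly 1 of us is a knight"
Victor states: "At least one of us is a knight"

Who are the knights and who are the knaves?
Carol is a knave.
Victor is a knave.

Verification:
- Carol (knave) says "Exactly 1 of us is a knight" - this is FALSE (a lie) because there are 0 knights.
- Victor (knave) says "At least one of us is a knight" - this is FALSE (a lie) because no one is a knight.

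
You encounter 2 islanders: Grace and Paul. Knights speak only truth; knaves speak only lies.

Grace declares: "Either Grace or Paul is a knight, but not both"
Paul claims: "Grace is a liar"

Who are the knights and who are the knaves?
Grace is a knight.
Paul is a knave.

Verification:
- Grace (knight) says "Either Grace or Paul is a knight, but not both" - this is TRUE because Grace is a knight and Paul is a knave.
- Paul (knave) says "Grace is a liar" - this is FALSE (a lie) because Grace is a knight.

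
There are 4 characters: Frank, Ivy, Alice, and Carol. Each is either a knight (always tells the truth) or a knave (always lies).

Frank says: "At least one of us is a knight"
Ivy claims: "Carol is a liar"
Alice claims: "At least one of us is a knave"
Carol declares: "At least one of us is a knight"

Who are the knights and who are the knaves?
Frank is a knight.
Ivy is a knave.
Alice is a knight.
Carol is a knight.

Verification:
- Frank (knight) says "At least one of us is a knight" - this is TRUE because Frank, Alice, and Carol are knights.
- Ivy (knave) says "Carol is a liar" - this is FALSE (a lie) because Carol is a knight.
- Alice (knight) says "At least one of us is a knave" - this is TRUE because Ivy is a knave.
- Carol (knight) says "At least one of us is a knight" - this is TRUE because Frank, Alice, and Carol are knights.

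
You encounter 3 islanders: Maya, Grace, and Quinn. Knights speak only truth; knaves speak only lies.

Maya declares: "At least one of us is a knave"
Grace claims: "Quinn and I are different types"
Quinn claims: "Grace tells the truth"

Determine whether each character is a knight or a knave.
Maya is a knight.
Grace is a knave.
Quinn is a knave.

Verification:
- Maya (knight) says "At least one of us is a knave" - this is TRUE because Grace and Quinn are knaves.
- Grace (knave) says "Quinn and I are different types" - this is FALSE (a lie) because Grace is a knave and Quinn is a knave.
- Quinn (knave) says "Grace tells the truth" - this is FALSE (a lie) because Grace is a knave.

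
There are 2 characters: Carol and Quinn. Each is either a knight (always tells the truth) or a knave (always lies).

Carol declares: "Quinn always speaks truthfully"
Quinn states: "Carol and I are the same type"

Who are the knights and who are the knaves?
Carol is a knight.
Quinn is a knight.

Verification:
- Carol (knight) says "Quinn always speaks truthfully" - this is TRUE because Quinn is a knight.
- Quinn (knight) says "Carol and I are the same type" - this is TRUE because Quinn is a knight and Carol is a knight.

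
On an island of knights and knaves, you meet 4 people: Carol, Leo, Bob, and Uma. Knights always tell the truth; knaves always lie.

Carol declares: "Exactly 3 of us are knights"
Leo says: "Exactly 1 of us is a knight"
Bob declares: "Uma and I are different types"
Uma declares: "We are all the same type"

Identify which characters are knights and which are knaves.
Carol is a knave.
Leo is a knight.
Bob is a knave.
Uma is a knave.

Verification:
- Carol (knave) says "Exactly 3 of us are knights" - this is FALSE (a lie) because there are 1 knights.
- Leo (knight) says "Exactly 1 of us is a knight" - this is TRUE because there are 1 knights.
- Bob (knave) says "Uma and I are different types" - this is FALSE (a lie) because Bob is a knave and Uma is a knave.
- Uma (knave) says "We are all the same type" - this is FALSE (a lie) because Leo is a knight and Carol, Bob, and Uma are knaves.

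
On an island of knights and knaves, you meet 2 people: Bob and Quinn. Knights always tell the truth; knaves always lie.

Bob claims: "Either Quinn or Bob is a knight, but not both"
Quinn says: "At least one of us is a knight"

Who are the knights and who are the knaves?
Bob is a knave.
Quinn is a knave.

Verification:
- Bob (knave) says "Either Quinn or Bob is a knight, but not both" - this is FALSE (a lie) because Quinn is a knave and Bob is a knave.
- Quinn (knave) says "At least one of us is a knight" - this is FALSE (a lie) because no one is a knight.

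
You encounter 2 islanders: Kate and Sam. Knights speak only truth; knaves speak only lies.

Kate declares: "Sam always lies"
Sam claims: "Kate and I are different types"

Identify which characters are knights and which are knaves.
Kate is a knave.
Sam is a knight.

Verification:
- Kate (knave) says "Sam always lies" - this is FALSE (a lie) because Sam is a knight.
- Sam (knight) says "Kate and I are different types" - this is TRUE because Sam is a knight and Kate is a knave.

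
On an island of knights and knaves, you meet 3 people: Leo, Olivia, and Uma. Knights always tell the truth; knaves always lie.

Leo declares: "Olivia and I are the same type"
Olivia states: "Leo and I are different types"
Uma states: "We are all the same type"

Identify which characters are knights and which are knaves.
Leo is a knave.
Olivia is a knight.
Uma is a knave.

Verification:
- Leo (knave) says "Olivia and I are the same type" - this is FALSE (a lie) because Leo is a knave and Olivia is a knight.
- Olivia (knight) says "Leo and I are different types" - this is TRUE because Olivia is a knight and Leo is a knave.
- Uma (knave) says "We are all the same type" - this is FALSE (a lie) because Olivia is a knight and Leo and Uma are knaves.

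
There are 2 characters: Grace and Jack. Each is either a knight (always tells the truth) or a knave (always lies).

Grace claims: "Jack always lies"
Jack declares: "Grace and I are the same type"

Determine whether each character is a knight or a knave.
Grace is a knight.
Jack is a knave.

Verification:
- Grace (knight) says "Jack always lies" - this is TRUE because Jack is a knave.
- Jack (knave) says "Grace and I are the same type" - this is FALSE (a lie) because Jack is a knave and Grace is a knight.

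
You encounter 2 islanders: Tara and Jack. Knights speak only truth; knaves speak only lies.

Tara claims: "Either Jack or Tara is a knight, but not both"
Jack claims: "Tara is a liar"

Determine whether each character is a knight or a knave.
Tara is a knight.
Jack is a knave.

Verification:
- Tara (knight) says "Either Jack or Tara is a knight, but not both" - this is TRUE because Jack is a knave and Tara is a knight.
- Jack (knave) says "Tara is a liar" - this is FALSE (a lie) because Tara is a knight.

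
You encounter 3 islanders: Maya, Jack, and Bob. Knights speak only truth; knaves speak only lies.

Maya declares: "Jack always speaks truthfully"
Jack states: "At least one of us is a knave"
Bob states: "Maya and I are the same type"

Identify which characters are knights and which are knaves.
Maya is a knight.
Jack is a knight.
Bob is a knave.

Verification:
- Maya (knight) says "Jack always speaks truthfully" - this is TRUE because Jack is a knight.
- Jack (knight) says "At least one of us is a knave" - this is TRUE because Bob is a knave.
- Bob (knave) says "Maya and I are the same type" - this is FALSE (a lie) because Bob is a knave and Maya is a knight.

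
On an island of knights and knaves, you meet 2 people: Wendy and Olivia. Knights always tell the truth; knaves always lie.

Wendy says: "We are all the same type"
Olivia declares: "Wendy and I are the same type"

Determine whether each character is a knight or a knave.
Wendy is a knight.
Olivia is a knight.

Verification:
- Wendy (knight) says "We are all the same type" - this is TRUE because Wendy and Olivia are knights.
- Olivia (knight) says "Wendy and I are the same type" - this is TRUE because Olivia is a knight and Wendy is a knight.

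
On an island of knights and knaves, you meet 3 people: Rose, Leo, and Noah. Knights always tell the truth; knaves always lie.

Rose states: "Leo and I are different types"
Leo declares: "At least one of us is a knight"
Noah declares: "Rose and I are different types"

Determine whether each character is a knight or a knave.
Rose is a knave.
Leo is a knave.
Noah is a knave.

Verification:
- Rose (knave) says "Leo and I are different types" - this is FALSE (a lie) because Rose is a knave and Leo is a knave.
- Leo (knave) says "At least one of us is a knight" - this is FALSE (a lie) because no one is a knight.
- Noah (knave) says "Rose and I are different types" - this is FALSE (a lie) because Noah is a knave and Rose is a knave.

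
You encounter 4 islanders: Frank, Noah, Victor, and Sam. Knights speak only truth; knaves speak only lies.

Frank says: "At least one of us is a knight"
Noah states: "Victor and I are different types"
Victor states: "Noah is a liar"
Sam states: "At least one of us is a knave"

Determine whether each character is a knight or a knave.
Frank is a knight.
Noah is a knight.
Victor is a knave.
Sam is a knight.

Verification:
- Frank (knight) says "At least one of us is a knight" - this is TRUE because Frank, Noah, and Sam are knights.
- Noah (knight) says "Victor and I are different types" - this is TRUE because Noah is a knight and Victor is a knave.
- Victor (knave) says "Noah is a liar" - this is FALSE (a lie) because Noah is a knight.
- Sam (knight) says "At least one of us is a knave" - this is TRUE because Victor is a knave.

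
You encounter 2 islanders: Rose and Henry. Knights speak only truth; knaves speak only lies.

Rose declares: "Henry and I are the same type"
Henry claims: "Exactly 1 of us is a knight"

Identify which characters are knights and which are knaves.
Rose is a knave.
Henry is a knight.

Verification:
- Rose (knave) says "Henry and I are the same type" - this is FALSE (a lie) because Rose is a knave and Henry is a knight.
- Henry (knight) says "Exactly 1 of us is a knight" - this is TRUE because there are 1 knights.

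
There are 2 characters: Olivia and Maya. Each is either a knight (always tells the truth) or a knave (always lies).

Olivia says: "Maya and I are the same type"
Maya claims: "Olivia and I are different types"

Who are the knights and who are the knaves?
Olivia is a knave.
Maya is a knight.

Verification:
- Olivia (knave) says "Maya and I are the same type" - this is FALSE (a lie) because Olivia is a knave and Maya is a knight.
- Maya (knight) says "Olivia and I are different types" - this is TRUE because Maya is a knight and Olivia is a knave.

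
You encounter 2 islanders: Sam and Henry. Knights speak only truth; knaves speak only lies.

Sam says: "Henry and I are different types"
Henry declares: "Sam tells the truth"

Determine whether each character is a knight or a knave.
Sam is a knave.
Henry is a knave.

Verification:
- Sam (knave) says "Henry and I are different types" - this is FALSE (a lie) because Sam is a knave and Henry is a knave.
- Henry (knave) says "Sam tells the truth" - this is FALSE (a lie) because Sam is a knave.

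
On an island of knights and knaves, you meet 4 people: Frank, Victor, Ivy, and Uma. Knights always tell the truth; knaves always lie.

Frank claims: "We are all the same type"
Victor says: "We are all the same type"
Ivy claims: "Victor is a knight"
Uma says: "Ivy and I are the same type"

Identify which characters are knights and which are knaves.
Frank is a knight.
Victor is a knight.
Ivy is a knight.
Uma is a knight.

Verification:
- Frank (knight) says "We are all the same type" - this is TRUE because Frank, Victor, Ivy, and Uma are knights.
- Victor (knight) says "We are all the same type" - this is TRUE because Frank, Victor, Ivy, and Uma are knights.
- Ivy (knight) says "Victor is a knight" - this is TRUE because Victor is a knight.
- Uma (knight) says "Ivy and I are the same type" - this is TRUE because Uma is a knight and Ivy is a knight.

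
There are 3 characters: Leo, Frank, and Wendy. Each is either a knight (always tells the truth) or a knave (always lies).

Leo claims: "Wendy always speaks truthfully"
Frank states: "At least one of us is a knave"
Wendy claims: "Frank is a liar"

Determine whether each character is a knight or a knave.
Leo is a knave.
Frank is a knight.
Wendy is a knave.

Verification:
- Leo (knave) says "Wendy always speaks truthfully" - this is FALSE (a lie) because Wendy is a knave.
- Frank (knight) says "At least one of us is a knave" - this is TRUE because Leo and Wendy are knaves.
- Wendy (knave) says "Frank is a liar" - this is FALSE (a lie) because Frank is a knight.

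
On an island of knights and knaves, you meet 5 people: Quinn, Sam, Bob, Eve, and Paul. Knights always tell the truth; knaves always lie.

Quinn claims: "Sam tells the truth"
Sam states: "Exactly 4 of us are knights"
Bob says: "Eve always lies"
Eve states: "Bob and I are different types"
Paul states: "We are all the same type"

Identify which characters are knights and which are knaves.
Quinn is a knave.
Sam is a knave.
Bob is a knave.
Eve is a knight.
Paul is a knave.

Verification:
- Quinn (knave) says "Sam tells the truth" - this is FALSE (a lie) because Sam is a knave.
- Sam (knave) says "Exactly 4 of us are knights" - this is FALSE (a lie) because there are 1 knights.
- Bob (knave) says "Eve always lies" - this is FALSE (a lie) because Eve is a knight.
- Eve (knight) says "Bob and I are different types" - this is TRUE because Eve is a knight and Bob is a knave.
- Paul (knave) says "We are all the same type" - this is FALSE (a lie) because Eve is a knight and Quinn, Sam, Bob, and Paul are knaves.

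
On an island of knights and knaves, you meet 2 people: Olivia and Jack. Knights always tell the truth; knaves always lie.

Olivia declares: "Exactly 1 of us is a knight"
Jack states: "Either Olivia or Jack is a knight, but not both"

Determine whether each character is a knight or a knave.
Olivia is a knave.
Jack is a knave.

Verification:
- Olivia (knave) says "Exactly 1 of us is a knight" - this is FALSE (a lie) because there are 0 knights.
- Jack (knave) says "Either Olivia or Jack is a knight, but not both" - this is FALSE (a lie) because Olivia is a knave and Jack is a knave.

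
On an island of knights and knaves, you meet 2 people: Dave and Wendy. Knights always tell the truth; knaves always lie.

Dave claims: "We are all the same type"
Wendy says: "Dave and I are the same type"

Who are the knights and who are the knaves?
Dave is a knight.
Wendy is a knight.

Verification:
- Dave (knight) says "We are all the same type" - this is TRUE because Dave and Wendy are knights.
- Wendy (knight) says "Dave and I are the same type" - this is TRUE because Wendy is a knight and Dave is a knight.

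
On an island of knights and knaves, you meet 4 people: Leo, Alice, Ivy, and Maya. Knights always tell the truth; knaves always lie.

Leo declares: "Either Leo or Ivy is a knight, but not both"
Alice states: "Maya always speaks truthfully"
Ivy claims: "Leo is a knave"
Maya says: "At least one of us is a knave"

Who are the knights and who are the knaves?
Leo is a knight.
Alice is a knight.
Ivy is a knave.
Maya is a knight.

Verification:
- Leo (knight) says "Either Leo or Ivy is a knight, but not both" - this is TRUE because Leo is a knight and Ivy is a knave.
- Alice (knight) says "Maya always speaks truthfully" - this is TRUE because Maya is a knight.
- Ivy (knave) says "Leo is a knave" - this is FALSE (a lie) because Leo is a knight.
- Maya (knight) says "At least one of us is a knave" - this is TRUE because Ivy is a knave.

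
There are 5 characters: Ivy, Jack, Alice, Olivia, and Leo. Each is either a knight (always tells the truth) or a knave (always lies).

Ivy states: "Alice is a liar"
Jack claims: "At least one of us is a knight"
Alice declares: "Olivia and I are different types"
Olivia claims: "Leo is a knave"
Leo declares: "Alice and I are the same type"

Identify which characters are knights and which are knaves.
Ivy is a knave.
Jack is a knight.
Alice is a knight.
Olivia is a knave.
Leo is a knight.

Verification:
- Ivy (knave) says "Alice is a liar" - this is FALSE (a lie) because Alice is a knight.
- Jack (knight) says "At least one of us is a knight" - this is TRUE because Jack, Alice, and Leo are knights.
- Alice (knight) says "Olivia and I are different types" - this is TRUE because Alice is a knight and Olivia is a knave.
- Olivia (knave) says "Leo is a knave" - this is FALSE (a lie) because Leo is a knight.
- Leo (knight) says "Alice and I are the same type" - this is TRUE because Leo is a knight and Alice is a knight.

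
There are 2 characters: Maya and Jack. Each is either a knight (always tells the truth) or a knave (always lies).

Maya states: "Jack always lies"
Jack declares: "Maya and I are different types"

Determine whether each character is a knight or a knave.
Maya is a knave.
Jack is a knight.

Verification:
- Maya (knave) says "Jack always lies" - this is FALSE (a lie) because Jack is a knight.
- Jack (knight) says "Maya and I are different types" - this is TRUE because Jack is a knight and Maya is a knave.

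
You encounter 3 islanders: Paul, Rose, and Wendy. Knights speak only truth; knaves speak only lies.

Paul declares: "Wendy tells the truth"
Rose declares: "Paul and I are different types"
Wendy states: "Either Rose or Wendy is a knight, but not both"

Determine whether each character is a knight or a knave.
Paul is a knave.
Rose is a knave.
Wendy is a knave.

Verification:
- Paul (knave) says "Wendy tells the truth" - this is FALSE (a lie) because Wendy is a knave.
- Rose (knave) says "Paul and I are different types" - this is FALSE (a lie) because Rose is a knave and Paul is a knave.
- Wendy (knave) says "Either Rose or Wendy is a knight, but not both" - this is FALSE (a lie) because Rose is a knave and Wendy is a knave.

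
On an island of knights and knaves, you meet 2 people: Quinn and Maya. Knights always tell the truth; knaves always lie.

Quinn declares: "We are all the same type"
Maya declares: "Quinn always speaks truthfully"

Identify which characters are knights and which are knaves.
Quinn is a knight.
Maya is a knight.

Verification:
- Quinn (knight) says "We are all the same type" - this is TRUE because Quinn and Maya are knights.
- Maya (knight) says "Quinn always speaks truthfully" - this is TRUE because Quinn is a knight.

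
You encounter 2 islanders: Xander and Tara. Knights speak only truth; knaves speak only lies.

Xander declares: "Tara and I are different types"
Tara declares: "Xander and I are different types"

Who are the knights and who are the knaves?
Xander is a knave.
Tara is a knave.

Verification:
- Xander (knave) says "Tara and I are different types" - this is FALSE (a lie) because Xander is a knave and Tara is a knave.
- Tara (knave) says "Xander and I are different types" - this is FALSE (a lie) because Tara is a knave and Xander is a knave.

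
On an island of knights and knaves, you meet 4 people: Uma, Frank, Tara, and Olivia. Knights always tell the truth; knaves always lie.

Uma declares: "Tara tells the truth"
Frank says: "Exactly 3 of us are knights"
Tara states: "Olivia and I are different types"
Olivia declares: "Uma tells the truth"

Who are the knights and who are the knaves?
Uma is a knave.
Frank is a knave.
Tara is a knave.
Olivia is a knave.

Verification:
- Uma (knave) says "Tara tells the truth" - this is FALSE (a lie) because Tara is a knave.
- Frank (knave) says "Exactly 3 of us are knights" - this is FALSE (a lie) because there are 0 knights.
- Tara (knave) says "Olivia and I are different types" - this is FALSE (a lie) because Tara is a knave and Olivia is a knave.
- Olivia (knave) says "Uma tells the truth" - this is FALSE (a lie) because Uma is a knave.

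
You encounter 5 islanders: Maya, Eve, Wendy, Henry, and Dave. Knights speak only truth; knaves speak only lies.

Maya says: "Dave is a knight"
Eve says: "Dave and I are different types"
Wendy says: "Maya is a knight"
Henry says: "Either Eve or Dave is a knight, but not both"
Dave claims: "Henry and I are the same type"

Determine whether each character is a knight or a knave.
Maya is a knave.
Eve is a knight.
Wendy is a knave.
Henry is a knight.
Dave is a knave.

Verification:
- Maya (knave) says "Dave is a knight" - this is FALSE (a lie) because Dave is a knave.
- Eve (knight) says "Dave and I are different types" - this is TRUE because Eve is a knight and Dave is a knave.
- Wendy (knave) says "Maya is a knight" - this is FALSE (a lie) because Maya is a knave.
- Henry (knight) says "Either Eve or Dave is a knight, but not both" - this is TRUE because Eve is a knight and Dave is a knave.
- Dave (knave) says "Henry and I are the same type" - this is FALSE (a lie) because Dave is a knave and Henry is a knight.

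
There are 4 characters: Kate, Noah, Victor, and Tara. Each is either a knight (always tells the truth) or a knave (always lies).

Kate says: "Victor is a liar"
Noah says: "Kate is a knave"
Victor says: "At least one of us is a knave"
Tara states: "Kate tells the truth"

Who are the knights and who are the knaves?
Kate is a knave.
Noah is a knight.
Victor is a knight.
Tara is a knave.

Verification:
- Kate (knave) says "Victor is a liar" - this is FALSE (a lie) because Victor is a knight.
- Noah (knight) says "Kate is a knave" - this is TRUE because Kate is a knave.
- Victor (knight) says "At least one of us is a knave" - this is TRUE because Kate and Tara are knaves.
- Tara (knave) says "Kate tells the truth" - this is FALSE (a lie) because Kate is a knave.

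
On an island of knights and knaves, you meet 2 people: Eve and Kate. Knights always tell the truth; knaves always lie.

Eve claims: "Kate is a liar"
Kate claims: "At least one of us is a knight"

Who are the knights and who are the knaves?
Eve is a knave.
Kate is a knight.

Verification:
- Eve (knave) says "Kate is a liar" - this is FALSE (a lie) because Kate is a knight.
- Kate (knight) says "At least one of us is a knight" - this is TRUE because Kate is a knight.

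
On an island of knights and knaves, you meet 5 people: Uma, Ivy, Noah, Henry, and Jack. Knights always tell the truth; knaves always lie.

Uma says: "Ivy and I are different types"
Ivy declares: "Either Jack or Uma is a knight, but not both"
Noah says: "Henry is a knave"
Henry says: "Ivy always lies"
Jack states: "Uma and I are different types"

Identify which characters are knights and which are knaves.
Uma is a knave.
Ivy is a knave.
Noah is a knave.
Henry is a knight.
Jack is a knave.

Verification:
- Uma (knave) says "Ivy and I are different types" - this is FALSE (a lie) because Uma is a knave and Ivy is a knave.
- Ivy (knave) says "Either Jack or Uma is a knight, but not both" - this is FALSE (a lie) because Jack is a knave and Uma is a knave.
- Noah (knave) says "Henry is a knave" - this is FALSE (a lie) because Henry is a knight.
- Henry (knight) says "Ivy always lies" - this is TRUE because Ivy is a knave.
- Jack (knave) says "Uma and I are different types" - this is FALSE (a lie) because Jack is a knave and Uma is a knave.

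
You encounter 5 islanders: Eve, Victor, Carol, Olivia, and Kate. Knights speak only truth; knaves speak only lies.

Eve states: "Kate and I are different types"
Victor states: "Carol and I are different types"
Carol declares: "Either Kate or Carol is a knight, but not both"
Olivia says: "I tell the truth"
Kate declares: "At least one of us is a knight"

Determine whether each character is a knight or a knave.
Eve is a knave.
Victor is a knave.
Carol is a knave.
Olivia is a knave.
Kate is a knave.

Verification:
- Eve (knave) says "Kate and I are different types" - this is FALSE (a lie) because Eve is a knave and Kate is a knave.
- Victor (knave) says "Carol and I are different types" - this is FALSE (a lie) because Victor is a knave and Carol is a knave.
- Carol (knave) says "Either Kate or Carol is a knight, but not both" - this is FALSE (a lie) because Kate is a knave and Carol is a knave.
- Olivia (knave) says "I tell the truth" - this is FALSE (a lie) because Olivia is a knave.
- Kate (knave) says "At least one of us is a knight" - this is FALSE (a lie) because no one is a knight.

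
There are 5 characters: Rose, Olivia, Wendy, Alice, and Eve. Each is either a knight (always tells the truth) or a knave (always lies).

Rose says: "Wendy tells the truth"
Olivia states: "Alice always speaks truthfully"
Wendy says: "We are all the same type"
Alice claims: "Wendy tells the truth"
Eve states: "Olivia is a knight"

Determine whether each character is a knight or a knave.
Rose is a knight.
Olivia is a knight.
Wendy is a knight.
Alice is a knight.
Eve is a knight.

Verification:
- Rose (knight) says "Wendy tells the truth" - this is TRUE because Wendy is a knight.
- Olivia (knight) says "Alice always speaks truthfully" - this is TRUE because Alice is a knight.
- Wendy (knight) says "We are all the same type" - this is TRUE because Rose, Olivia, Wendy, Alice, and Eve are knights.
- Alice (knight) says "Wendy tells the truth" - this is TRUE because Wendy is a knight.
- Eve (knight) says "Olivia is a knight" - this is TRUE because Olivia is a knight.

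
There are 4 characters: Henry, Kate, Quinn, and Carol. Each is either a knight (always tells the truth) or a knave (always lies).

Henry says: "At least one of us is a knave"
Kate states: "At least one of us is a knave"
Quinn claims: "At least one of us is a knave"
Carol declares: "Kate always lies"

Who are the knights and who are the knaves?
Henry is a knight.
Kate is a knight.
Quinn is a knight.
Carol is a knave.

Verification:
- Henry (knight) says "At least one of us is a knave" - this is TRUE because Carol is a knave.
- Kate (knight) says "At least one of us is a knave" - this is TRUE because Carol is a knave.
- Quinn (knight) says "At least one of us is a knave" - this is TRUE because Carol is a knave.
- Carol (knave) says "Kate always lies" - this is FALSE (a lie) because Kate is a knight.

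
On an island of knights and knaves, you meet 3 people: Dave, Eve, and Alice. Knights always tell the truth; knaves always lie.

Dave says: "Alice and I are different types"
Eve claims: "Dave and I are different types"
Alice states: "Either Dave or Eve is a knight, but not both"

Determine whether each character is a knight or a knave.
Dave is a knave.
Eve is a knave.
Alice is a knave.

Verification:
- Dave (knave) says "Alice and I are different types" - this is FALSE (a lie) because Dave is a knave and Alice is a knave.
- Eve (knave) says "Dave and I are different types" - this is FALSE (a lie) because Eve is a knave and Dave is a knave.
- Alice (knave) says "Either Dave or Eve is a knight, but not both" - this is FALSE (a lie) because Dave is a knave and Eve is a knave.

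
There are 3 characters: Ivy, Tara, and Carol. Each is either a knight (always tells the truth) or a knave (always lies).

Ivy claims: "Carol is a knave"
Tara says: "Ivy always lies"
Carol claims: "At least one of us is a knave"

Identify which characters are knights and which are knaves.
Ivy is a knave.
Tara is a knight.
Carol is a knight.

Verification:
- Ivy (knave) says "Carol is a knave" - this is FALSE (a lie) because Carol is a knight.
- Tara (knight) says "Ivy always lies" - this is TRUE because Ivy is a knave.
- Carol (knight) says "At least one of us is a knave" - this is TRUE because Ivy is a knave.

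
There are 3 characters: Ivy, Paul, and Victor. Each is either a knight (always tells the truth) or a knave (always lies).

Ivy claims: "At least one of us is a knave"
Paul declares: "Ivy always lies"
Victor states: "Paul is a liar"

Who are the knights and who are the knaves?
Ivy is a knight.
Paul is a knave.
Victor is a knight.

Verification:
- Ivy (knight) says "At least one of us is a knave" - this is TRUE because Paul is a knave.
- Paul (knave) says "Ivy always lies" - this is FALSE (a lie) because Ivy is a knight.
- Victor (knight) says "Paul is a liar" - this is TRUE because Paul is a knave.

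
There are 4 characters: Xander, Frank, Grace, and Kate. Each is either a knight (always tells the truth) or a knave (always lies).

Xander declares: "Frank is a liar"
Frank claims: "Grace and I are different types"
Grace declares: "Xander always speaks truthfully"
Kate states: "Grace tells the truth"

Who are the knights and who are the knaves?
Xander is a knave.
Frank is a knight.
Grace is a knave.
Kate is a knave.

Verification:
- Xander (knave) says "Frank is a liar" - this is FALSE (a lie) because Frank is a knight.
- Frank (knight) says "Grace and I are different types" - this is TRUE because Frank is a knight and Grace is a knave.
- Grace (knave) says "Xander always speaks truthfully" - this is FALSE (a lie) because Xander is a knave.
- Kate (knave) says "Grace tells the truth" - this is FALSE (a lie) because Grace is a knave.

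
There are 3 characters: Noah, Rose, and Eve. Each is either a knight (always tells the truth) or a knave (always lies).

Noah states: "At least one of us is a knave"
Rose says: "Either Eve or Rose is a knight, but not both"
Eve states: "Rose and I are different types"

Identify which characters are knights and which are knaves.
Noah is a knight.
Rose is a knave.
Eve is a knave.

Verification:
- Noah (knight) says "At least one of us is a knave" - this is TRUE because Rose and Eve are knaves.
- Rose (knave) says "Either Eve or Rose is a knight, but not both" - this is FALSE (a lie) because Eve is a knave and Rose is a knave.
- Eve (knave) says "Rose and I are different types" - this is FALSE (a lie) because Eve is a knave and Rose is a knave.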